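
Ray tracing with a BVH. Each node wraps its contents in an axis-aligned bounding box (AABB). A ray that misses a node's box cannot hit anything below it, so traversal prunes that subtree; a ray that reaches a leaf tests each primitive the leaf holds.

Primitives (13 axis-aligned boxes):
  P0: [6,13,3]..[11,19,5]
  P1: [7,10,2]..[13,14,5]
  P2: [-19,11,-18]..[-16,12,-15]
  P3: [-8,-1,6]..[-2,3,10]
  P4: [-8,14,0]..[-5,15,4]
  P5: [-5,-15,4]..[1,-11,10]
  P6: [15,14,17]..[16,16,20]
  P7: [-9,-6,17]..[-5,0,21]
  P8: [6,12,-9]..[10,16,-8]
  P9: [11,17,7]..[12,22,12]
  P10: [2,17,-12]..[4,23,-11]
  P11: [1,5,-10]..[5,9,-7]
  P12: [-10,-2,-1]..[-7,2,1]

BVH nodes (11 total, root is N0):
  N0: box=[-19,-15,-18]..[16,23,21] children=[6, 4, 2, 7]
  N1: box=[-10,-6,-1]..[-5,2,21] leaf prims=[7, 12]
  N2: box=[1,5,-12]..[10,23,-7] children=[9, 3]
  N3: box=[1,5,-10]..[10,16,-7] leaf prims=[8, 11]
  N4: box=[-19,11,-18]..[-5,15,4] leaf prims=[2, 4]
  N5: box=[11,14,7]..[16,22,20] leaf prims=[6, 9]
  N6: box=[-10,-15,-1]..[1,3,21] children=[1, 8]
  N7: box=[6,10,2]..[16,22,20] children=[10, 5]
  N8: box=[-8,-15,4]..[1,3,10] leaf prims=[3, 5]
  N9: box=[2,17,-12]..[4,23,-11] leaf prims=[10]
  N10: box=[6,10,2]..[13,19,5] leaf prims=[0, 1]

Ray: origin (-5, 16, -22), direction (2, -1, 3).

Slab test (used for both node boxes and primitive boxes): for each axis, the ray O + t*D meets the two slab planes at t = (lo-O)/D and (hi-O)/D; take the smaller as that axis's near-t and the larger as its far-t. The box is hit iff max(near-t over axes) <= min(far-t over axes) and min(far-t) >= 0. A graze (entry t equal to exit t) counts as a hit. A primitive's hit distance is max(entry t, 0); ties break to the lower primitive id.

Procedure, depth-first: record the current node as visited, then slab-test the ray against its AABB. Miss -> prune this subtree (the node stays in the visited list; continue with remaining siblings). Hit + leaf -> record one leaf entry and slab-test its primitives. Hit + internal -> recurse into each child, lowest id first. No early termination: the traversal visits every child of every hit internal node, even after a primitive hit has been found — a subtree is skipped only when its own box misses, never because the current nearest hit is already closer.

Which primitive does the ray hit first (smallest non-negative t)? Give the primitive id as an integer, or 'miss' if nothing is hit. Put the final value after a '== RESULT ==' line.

Walk:
N0 x:[-7,21/2] y:[-7,31] z:[4/3,43/3] -> hit [4/3,21/2], descend [2, 4, 6, 7]
  N2 x:[3,15/2] y:[-7,11] z:[10/3,5] -> hit [10/3,5], descend [3, 9]
    N3 x:[3,15/2] y:[0,11] z:[4,5] -> hit [4,5] leaf, test {P8(miss), P11(miss)}
    N9 x:[7/2,9/2] y:[-7,-1] z:[10/3,11/3] -> miss, prune
  N4 x:[-7,0] y:[1,5] z:[4/3,26/3] -> miss, prune
  N6 x:[-5/2,3] y:[13,31] z:[7,43/3] -> miss, prune
  N7 x:[11/2,21/2] y:[-6,6] z:[8,14] -> miss, prune

Summary -> nodes [0, 2, 3, 9, 4, 6, 7]; box-tests=7; leaf-entries=1; first=miss

== RESULT ==
miss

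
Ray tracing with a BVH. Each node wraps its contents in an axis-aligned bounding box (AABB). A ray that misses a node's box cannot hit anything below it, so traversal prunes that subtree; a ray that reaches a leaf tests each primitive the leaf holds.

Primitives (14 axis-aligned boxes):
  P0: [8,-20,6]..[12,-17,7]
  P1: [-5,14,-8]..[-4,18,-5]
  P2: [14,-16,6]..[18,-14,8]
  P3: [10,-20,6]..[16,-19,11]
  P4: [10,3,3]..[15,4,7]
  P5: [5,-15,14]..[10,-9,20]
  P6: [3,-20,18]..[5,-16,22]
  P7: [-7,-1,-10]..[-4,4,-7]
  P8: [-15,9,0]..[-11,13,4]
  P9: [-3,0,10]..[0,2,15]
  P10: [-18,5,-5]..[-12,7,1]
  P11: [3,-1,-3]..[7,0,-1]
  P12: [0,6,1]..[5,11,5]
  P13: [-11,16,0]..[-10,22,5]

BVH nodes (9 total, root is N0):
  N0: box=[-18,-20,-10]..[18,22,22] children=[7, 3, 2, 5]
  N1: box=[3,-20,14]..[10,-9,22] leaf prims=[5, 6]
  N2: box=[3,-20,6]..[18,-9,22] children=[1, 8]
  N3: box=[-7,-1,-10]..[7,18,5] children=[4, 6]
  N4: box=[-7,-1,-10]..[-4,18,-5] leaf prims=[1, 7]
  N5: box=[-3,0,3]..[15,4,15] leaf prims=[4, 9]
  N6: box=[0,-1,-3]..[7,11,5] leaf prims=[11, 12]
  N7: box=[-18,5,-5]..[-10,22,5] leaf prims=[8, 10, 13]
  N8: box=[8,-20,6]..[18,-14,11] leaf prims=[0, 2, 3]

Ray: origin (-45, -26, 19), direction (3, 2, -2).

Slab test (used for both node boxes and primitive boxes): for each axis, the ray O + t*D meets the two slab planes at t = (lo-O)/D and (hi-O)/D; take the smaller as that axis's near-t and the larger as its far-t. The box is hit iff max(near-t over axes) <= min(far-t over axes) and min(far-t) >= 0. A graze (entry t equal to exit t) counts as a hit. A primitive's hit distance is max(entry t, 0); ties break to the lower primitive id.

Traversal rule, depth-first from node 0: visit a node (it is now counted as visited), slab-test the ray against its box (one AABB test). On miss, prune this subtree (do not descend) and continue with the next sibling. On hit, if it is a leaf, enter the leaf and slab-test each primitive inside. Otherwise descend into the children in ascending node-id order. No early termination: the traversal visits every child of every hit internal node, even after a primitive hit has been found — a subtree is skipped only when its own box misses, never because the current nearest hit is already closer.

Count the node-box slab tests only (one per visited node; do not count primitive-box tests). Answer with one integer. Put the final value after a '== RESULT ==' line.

Walk:
N0 x:[9,21] y:[3,24] z:[-3/2,29/2] -> hit [9,29/2], descend [2, 3, 5, 7]
  N2 x:[16,21] y:[3,17/2] z:[-3/2,13/2] -> miss, prune
  N3 x:[38/3,52/3] y:[25/2,22] z:[7,29/2] -> hit [38/3,29/2], descend [4, 6]
    N4 x:[38/3,41/3] y:[25/2,22] z:[12,29/2] -> hit [38/3,41/3] leaf, test {P1(miss), P7@t=13}
    N6 x:[15,52/3] y:[25/2,37/2] z:[7,11] -> miss, prune
  N5 x:[14,20] y:[13,15] z:[2,8] -> miss, prune
  N7 x:[9,35/3] y:[31/2,24] z:[7,12] -> miss, prune

7 AABB tests over nodes [0, 2, 3, 4, 6, 5, 7]; 1 leaf entered; closest P7.

== RESULT ==
7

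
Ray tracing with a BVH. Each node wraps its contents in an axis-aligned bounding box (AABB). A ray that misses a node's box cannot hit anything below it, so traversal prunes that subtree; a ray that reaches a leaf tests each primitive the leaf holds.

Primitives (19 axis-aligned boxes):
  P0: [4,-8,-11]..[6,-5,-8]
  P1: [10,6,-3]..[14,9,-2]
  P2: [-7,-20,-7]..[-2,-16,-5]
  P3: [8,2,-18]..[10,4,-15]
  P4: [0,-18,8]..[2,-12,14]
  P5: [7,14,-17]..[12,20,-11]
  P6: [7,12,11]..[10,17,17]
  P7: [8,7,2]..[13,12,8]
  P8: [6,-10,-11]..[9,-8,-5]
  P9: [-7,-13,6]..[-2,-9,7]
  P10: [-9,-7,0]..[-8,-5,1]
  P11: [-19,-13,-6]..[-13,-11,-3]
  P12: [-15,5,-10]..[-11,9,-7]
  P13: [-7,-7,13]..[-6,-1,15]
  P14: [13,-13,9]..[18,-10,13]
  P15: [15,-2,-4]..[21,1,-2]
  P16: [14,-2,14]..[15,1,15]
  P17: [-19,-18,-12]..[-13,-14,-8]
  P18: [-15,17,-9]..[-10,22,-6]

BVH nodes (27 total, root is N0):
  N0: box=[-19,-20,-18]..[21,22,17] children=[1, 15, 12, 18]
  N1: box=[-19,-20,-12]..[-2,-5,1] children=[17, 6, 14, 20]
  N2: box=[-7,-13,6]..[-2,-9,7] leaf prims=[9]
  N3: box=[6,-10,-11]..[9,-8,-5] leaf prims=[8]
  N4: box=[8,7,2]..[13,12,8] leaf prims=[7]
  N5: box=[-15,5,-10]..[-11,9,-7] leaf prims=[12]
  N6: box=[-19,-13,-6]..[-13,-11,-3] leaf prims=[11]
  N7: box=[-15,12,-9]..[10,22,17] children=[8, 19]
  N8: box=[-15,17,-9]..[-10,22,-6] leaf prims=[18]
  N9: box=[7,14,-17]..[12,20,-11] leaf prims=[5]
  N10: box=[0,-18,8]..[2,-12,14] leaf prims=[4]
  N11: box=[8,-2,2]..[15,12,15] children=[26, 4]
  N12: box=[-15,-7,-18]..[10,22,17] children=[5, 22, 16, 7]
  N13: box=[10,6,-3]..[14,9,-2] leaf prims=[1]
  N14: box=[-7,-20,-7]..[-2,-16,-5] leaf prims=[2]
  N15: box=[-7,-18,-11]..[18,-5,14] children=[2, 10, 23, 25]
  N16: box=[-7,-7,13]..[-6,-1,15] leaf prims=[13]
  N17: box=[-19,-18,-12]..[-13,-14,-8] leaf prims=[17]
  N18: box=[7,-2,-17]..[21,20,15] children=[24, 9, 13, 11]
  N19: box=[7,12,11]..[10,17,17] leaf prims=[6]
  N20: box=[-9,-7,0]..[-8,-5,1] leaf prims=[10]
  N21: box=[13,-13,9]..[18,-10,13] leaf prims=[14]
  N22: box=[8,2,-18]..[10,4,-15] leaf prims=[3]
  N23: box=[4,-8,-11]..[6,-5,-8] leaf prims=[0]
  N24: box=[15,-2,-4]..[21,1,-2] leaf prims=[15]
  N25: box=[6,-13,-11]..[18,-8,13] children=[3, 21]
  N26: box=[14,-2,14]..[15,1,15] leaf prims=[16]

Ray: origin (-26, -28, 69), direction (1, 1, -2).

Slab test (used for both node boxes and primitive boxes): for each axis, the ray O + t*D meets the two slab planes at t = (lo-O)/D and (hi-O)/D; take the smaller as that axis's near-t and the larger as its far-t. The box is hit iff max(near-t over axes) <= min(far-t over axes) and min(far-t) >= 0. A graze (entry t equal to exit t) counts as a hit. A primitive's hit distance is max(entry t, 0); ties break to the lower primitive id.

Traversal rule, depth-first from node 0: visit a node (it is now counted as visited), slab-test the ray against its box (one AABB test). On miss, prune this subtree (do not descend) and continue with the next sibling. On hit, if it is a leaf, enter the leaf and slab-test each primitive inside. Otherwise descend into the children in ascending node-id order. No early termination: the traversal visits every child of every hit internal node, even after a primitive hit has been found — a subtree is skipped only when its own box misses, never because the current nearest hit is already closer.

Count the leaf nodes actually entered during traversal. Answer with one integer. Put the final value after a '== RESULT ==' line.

Walk:
N0 x:[7,47] y:[8,50] z:[26,87/2] -> hit [26,87/2], descend [1, 12, 15, 18]
  N1 x:[7,24] y:[8,23] z:[34,81/2] -> miss, prune
  N12 x:[11,36] y:[21,50] z:[26,87/2] -> hit [26,36], descend [5, 7, 16, 22]
    N5 x:[11,15] y:[33,37] z:[38,79/2] -> miss, prune
    N7 x:[11,36] y:[40,50] z:[26,39] -> miss, prune
    N16 x:[19,20] y:[21,27] z:[27,28] -> miss, prune
    N22 x:[34,36] y:[30,32] z:[42,87/2] -> miss, prune
  N15 x:[19,44] y:[10,23] z:[55/2,40] -> miss, prune
  N18 x:[33,47] y:[26,48] z:[27,43] -> hit [33,43], descend [9, 11, 13, 24]
    N9 x:[33,38] y:[42,48] z:[40,43] -> miss, prune
    N11 x:[34,41] y:[26,40] z:[27,67/2] -> miss, prune
    N13 x:[36,40] y:[34,37] z:[71/2,36] -> hit [36,36] leaf, test {P1@t=36}
    N24 x:[41,47] y:[26,29] z:[71/2,73/2] -> miss, prune

order=[0, 1, 12, 5, 7, 16, 22, 15, 18, 9, 11, 13, 24]  |boxes|=13  |leaves|=1  hit=P1

== RESULT ==
1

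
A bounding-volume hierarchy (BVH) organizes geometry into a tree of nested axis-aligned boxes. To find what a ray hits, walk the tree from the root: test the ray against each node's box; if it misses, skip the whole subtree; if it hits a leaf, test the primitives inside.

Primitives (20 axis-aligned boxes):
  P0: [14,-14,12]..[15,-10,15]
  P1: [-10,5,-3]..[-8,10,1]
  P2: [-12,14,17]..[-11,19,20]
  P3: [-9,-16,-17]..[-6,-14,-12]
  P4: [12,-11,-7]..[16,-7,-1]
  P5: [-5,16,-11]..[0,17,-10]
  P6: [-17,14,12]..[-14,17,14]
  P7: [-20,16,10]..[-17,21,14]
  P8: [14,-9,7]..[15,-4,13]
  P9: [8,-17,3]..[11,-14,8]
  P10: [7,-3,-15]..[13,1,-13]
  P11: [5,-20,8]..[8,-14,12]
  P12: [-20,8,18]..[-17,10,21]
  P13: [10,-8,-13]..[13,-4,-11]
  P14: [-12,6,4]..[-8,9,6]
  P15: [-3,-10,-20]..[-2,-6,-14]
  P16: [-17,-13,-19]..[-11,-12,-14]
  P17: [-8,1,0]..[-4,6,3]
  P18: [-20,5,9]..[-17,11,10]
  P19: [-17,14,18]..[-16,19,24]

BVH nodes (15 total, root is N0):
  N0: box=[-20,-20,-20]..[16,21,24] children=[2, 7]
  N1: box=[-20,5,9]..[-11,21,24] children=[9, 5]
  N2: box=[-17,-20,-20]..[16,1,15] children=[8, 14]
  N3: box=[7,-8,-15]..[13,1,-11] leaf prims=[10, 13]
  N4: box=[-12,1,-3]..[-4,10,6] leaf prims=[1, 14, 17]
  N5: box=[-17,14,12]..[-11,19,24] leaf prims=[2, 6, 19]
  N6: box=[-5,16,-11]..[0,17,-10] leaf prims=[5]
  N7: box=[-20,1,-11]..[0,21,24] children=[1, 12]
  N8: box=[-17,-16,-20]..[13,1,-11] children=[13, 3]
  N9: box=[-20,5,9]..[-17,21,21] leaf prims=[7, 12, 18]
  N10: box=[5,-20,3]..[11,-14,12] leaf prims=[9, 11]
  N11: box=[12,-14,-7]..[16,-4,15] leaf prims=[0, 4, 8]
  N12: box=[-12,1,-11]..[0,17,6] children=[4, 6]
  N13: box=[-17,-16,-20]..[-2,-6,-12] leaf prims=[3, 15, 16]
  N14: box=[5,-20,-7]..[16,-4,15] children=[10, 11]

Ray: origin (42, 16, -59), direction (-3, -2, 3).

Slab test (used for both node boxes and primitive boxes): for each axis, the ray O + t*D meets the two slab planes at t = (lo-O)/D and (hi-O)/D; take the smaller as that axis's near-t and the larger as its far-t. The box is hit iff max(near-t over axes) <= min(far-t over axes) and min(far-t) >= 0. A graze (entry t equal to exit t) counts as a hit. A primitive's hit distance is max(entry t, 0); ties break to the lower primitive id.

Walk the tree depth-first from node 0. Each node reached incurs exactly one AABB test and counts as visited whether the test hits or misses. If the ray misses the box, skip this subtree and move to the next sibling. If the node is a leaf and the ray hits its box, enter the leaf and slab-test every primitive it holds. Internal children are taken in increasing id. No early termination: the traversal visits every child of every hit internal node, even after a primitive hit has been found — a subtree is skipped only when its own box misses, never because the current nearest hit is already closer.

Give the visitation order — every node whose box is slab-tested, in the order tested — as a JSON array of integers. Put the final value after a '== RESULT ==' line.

Walk:
N0 x:[26/3,62/3] y:[-5/2,18] z:[13,83/3] -> hit [13,18], descend [2, 7]
  N2 x:[26/3,59/3] y:[15/2,18] z:[13,74/3] -> hit [13,18], descend [8, 14]
    N8 x:[29/3,59/3] y:[15/2,16] z:[13,16] -> hit [13,16], descend [3, 13]
      N3 x:[29/3,35/3] y:[15/2,12] z:[44/3,16] -> miss, prune
      N13 x:[44/3,59/3] y:[11,16] z:[13,47/3] -> hit [44/3,47/3] leaf, test {P3(miss), P15(miss), P16(miss)}
    N14 x:[26/3,37/3] y:[10,18] z:[52/3,74/3] -> miss, prune
  N7 x:[14,62/3] y:[-5/2,15/2] z:[16,83/3] -> miss, prune

Summary -> nodes [0, 2, 8, 3, 13, 14, 7]; box-tests=7; leaf-entries=1; first=miss

== RESULT ==
[0, 2, 8, 3, 13, 14, 7]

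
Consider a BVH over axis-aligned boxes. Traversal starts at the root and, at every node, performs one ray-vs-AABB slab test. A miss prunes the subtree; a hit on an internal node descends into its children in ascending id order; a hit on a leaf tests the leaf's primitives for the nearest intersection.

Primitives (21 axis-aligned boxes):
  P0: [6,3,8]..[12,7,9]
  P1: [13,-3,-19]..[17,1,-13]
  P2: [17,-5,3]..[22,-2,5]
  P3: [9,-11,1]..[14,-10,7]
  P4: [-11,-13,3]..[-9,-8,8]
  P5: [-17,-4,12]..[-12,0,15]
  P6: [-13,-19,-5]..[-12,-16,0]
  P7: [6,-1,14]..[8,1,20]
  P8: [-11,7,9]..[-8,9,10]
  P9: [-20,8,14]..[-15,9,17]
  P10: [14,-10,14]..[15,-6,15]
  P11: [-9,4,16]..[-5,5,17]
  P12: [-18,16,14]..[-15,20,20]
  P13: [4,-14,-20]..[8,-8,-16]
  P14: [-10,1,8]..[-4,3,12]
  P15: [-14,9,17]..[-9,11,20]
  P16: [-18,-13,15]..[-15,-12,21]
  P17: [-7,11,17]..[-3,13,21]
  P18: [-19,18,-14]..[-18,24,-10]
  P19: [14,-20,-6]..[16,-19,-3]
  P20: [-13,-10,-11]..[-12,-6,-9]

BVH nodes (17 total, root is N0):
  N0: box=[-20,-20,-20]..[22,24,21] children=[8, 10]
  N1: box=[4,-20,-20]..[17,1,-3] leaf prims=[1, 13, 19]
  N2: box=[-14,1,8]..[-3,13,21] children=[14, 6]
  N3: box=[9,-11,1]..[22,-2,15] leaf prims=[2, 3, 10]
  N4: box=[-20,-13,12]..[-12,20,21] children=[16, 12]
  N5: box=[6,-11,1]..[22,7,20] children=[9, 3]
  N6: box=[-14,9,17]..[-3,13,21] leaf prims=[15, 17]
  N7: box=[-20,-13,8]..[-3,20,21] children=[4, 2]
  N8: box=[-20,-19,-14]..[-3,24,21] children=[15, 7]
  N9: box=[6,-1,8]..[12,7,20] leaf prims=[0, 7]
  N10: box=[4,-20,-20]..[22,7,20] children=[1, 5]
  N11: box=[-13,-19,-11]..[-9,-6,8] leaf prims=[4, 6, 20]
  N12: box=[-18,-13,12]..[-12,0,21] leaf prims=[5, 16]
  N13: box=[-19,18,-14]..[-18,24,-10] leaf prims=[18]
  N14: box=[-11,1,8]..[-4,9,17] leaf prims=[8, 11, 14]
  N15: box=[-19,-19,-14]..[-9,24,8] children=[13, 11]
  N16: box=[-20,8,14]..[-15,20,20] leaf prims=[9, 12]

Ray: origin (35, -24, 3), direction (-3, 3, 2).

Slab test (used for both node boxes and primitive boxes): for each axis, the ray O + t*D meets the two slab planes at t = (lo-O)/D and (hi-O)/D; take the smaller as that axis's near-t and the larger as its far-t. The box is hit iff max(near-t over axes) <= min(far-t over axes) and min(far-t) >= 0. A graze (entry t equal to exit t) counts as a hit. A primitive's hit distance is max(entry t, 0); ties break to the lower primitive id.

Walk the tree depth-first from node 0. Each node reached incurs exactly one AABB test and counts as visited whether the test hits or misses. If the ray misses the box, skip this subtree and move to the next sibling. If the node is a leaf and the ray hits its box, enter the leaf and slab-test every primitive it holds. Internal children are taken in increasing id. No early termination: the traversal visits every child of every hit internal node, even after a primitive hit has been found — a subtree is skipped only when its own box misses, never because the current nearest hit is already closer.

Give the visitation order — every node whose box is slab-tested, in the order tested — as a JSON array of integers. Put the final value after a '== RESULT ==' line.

Traverse from the root:
N0 x:[13/3,55/3] y:[4/3,16] z:[-23/2,9] -> hit [13/3,9], descend [8, 10]
  N8 x:[38/3,55/3] y:[5/3,16] z:[-17/2,9] -> miss, prune
  N10 x:[13/3,31/3] y:[4/3,31/3] z:[-23/2,17/2] -> hit [13/3,17/2], descend [1, 5]
    N1 x:[6,31/3] y:[4/3,25/3] z:[-23/2,-3] -> miss, prune
    N5 x:[13/3,29/3] y:[13/3,31/3] z:[-1,17/2] -> hit [13/3,17/2], descend [3, 9]
      N3 x:[13/3,26/3] y:[13/3,22/3] z:[-1,6] -> hit [13/3,6] leaf, test {P2(miss), P3(miss), P10(miss)}
      N9 x:[23/3,29/3] y:[23/3,31/3] z:[5/2,17/2] -> hit [23/3,17/2] leaf, test {P0(miss), P7(miss)}

Summary -> nodes [0, 8, 10, 1, 5, 3, 9]; box-tests=7; leaf-entries=2; first=miss

== RESULT ==
[0, 8, 10, 1, 5, 3, 9]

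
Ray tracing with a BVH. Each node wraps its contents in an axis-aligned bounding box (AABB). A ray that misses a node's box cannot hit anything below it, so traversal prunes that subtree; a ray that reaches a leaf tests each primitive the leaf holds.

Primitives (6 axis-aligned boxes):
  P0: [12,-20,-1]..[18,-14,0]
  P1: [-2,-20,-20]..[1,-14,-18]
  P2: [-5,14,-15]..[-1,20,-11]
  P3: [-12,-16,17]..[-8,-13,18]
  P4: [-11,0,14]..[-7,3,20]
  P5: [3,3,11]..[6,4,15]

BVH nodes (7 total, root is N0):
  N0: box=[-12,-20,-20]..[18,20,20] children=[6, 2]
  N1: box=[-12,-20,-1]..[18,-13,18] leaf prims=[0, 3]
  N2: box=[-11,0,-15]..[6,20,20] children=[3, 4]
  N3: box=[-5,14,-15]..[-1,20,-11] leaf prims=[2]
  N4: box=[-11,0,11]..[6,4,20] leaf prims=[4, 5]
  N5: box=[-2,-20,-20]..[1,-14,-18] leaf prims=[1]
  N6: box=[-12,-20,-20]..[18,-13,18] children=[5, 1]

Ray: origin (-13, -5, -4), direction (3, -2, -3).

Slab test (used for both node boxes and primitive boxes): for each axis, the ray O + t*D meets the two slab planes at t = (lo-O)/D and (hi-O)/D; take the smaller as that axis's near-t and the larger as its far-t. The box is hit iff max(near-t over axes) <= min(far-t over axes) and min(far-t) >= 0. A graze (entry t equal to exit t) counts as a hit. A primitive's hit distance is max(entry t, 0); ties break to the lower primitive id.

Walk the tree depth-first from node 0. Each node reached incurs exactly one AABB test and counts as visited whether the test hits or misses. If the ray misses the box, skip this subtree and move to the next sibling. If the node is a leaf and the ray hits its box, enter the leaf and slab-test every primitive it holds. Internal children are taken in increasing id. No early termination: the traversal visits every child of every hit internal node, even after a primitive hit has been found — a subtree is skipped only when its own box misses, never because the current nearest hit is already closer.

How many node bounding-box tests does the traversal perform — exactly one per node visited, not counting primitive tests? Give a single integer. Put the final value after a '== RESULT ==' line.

Walk:
N0 x:[1/3,31/3] y:[-25/2,15/2] z:[-8,16/3] -> hit [1/3,16/3], descend [2, 6]
  N2 x:[2/3,19/3] y:[-25/2,-5/2] z:[-8,11/3] -> miss, prune
  N6 x:[1/3,31/3] y:[4,15/2] z:[-22/3,16/3] -> hit [4,16/3], descend [1, 5]
    N1 x:[1/3,31/3] y:[4,15/2] z:[-22/3,-1] -> miss, prune
    N5 x:[11/3,14/3] y:[9/2,15/2] z:[14/3,16/3] -> hit [14/3,14/3] leaf, test {P1@t=14/3}

5 AABB tests over nodes [0, 2, 6, 1, 5]; 1 leaf entered; closest P1.

== RESULT ==
5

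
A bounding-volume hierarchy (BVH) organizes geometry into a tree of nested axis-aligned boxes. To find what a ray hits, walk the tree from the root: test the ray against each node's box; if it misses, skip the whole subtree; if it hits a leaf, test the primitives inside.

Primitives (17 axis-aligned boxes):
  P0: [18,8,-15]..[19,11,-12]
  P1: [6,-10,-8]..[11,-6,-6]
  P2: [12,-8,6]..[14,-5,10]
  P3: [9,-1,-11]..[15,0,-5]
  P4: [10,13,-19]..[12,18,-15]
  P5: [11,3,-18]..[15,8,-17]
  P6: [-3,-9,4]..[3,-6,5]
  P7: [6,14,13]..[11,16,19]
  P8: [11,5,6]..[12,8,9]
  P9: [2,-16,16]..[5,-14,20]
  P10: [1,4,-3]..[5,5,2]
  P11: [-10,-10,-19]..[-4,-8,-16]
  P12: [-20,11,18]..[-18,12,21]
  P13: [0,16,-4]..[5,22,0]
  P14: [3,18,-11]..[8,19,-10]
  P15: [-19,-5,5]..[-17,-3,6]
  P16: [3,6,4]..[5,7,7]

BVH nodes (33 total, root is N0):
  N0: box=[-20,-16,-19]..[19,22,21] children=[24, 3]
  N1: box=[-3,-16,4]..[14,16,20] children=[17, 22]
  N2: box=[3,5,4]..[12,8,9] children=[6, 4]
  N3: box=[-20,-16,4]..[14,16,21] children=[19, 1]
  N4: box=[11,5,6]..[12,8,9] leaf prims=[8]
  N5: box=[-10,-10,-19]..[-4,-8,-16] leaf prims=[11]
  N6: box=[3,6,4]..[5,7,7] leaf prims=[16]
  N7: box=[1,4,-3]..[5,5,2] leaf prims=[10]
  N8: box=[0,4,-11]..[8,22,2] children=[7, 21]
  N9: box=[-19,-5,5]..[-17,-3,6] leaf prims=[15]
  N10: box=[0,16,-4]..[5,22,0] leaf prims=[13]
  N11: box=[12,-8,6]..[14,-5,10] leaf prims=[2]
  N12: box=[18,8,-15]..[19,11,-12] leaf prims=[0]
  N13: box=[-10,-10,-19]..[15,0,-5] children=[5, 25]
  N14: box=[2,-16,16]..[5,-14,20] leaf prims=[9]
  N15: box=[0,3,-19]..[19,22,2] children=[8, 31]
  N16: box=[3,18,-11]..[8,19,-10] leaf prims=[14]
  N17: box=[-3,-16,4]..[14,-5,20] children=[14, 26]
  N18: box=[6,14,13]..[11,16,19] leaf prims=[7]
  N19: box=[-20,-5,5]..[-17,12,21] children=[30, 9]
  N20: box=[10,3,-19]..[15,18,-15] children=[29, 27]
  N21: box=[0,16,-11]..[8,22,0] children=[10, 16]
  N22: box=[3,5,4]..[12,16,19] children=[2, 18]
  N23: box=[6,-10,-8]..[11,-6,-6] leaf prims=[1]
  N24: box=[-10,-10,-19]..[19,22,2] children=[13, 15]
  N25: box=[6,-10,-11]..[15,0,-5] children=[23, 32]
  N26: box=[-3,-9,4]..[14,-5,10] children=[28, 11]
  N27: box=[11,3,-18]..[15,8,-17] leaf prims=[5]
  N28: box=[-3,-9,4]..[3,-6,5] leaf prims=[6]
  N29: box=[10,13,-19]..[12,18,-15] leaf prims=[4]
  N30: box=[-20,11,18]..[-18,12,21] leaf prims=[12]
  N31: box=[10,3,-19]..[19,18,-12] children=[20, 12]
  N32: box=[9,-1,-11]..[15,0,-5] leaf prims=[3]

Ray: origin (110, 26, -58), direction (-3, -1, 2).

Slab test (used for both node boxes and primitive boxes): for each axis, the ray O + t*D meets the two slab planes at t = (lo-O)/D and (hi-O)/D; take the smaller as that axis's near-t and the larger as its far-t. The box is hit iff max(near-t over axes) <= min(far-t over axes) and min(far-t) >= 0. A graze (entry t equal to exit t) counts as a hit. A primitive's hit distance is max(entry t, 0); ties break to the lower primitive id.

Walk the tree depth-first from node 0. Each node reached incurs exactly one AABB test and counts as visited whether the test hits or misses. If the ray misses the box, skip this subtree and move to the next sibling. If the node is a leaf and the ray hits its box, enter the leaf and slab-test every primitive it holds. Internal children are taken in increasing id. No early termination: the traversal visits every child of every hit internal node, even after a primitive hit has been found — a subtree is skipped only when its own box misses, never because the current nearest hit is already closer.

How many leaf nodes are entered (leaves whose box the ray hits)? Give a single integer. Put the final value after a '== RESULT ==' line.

Traverse from the root:
N0 x:[91/3,130/3] y:[4,42] z:[39/2,79/2] -> hit [91/3,79/2], descend [3, 24]
  N3 x:[32,130/3] y:[10,42] z:[31,79/2] -> hit [32,79/2], descend [1, 19]
    N1 x:[32,113/3] y:[10,42] z:[31,39] -> hit [32,113/3], descend [17, 22]
      N17 x:[32,113/3] y:[31,42] z:[31,39] -> hit [32,113/3], descend [14, 26]
        N14 x:[35,36] y:[40,42] z:[37,39] -> miss, prune
        N26 x:[32,113/3] y:[31,35] z:[31,34] -> hit [32,34], descend [11, 28]
          N11 x:[32,98/3] y:[31,34] z:[32,34] -> hit [32,98/3] leaf, test {P2@t=32}
          N28 x:[107/3,113/3] y:[32,35] z:[31,63/2] -> miss, prune
      N22 x:[98/3,107/3] y:[10,21] z:[31,77/2] -> miss, prune
    N19 x:[127/3,130/3] y:[14,31] z:[63/2,79/2] -> miss, prune
  N24 x:[91/3,40] y:[4,36] z:[39/2,30] -> miss, prune

Summary -> nodes [0, 3, 1, 17, 14, 26, 11, 28, 22, 19, 24]; box-tests=11; leaf-entries=1; first=P2

== RESULT ==
1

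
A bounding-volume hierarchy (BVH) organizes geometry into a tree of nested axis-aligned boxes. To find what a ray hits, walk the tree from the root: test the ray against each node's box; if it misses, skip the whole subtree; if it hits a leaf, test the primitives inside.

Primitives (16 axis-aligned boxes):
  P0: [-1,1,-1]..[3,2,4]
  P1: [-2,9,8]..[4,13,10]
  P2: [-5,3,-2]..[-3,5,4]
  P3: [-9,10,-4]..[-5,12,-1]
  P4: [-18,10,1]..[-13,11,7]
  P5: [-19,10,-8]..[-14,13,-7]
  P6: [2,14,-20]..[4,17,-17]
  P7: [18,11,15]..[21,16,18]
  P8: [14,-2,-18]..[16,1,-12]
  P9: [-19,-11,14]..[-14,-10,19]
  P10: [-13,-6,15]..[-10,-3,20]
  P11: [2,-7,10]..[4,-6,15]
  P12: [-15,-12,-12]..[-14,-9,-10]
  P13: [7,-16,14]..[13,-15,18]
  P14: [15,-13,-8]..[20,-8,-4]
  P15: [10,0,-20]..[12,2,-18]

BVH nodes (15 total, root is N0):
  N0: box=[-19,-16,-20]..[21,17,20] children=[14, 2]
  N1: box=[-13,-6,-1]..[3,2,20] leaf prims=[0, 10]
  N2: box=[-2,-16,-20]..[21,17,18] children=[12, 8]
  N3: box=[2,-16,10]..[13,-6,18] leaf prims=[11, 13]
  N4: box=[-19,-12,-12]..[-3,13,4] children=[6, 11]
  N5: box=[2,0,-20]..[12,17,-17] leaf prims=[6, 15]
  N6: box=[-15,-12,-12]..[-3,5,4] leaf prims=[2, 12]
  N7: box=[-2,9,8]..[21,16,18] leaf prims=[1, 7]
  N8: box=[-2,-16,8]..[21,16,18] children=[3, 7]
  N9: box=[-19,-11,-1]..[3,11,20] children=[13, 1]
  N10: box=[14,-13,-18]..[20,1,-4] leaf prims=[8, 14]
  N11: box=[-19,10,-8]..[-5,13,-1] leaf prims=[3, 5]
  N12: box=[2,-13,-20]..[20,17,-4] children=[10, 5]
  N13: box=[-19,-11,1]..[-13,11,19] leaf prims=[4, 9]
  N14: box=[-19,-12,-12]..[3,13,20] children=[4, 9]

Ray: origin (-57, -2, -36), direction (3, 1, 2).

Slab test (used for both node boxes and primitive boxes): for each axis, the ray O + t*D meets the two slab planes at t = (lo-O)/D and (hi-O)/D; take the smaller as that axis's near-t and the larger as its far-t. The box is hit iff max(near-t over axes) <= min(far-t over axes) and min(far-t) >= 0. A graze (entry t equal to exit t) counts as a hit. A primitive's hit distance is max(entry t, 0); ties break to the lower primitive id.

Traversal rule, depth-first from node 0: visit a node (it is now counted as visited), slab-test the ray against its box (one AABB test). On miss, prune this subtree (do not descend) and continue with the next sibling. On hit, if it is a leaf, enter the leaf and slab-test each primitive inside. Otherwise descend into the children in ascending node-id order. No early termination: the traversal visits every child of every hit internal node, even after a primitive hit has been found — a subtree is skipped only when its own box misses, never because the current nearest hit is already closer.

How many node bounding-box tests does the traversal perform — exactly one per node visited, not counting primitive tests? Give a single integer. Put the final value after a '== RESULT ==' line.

Traverse from the root:
N0 x:[38/3,26] y:[-14,19] z:[8,28] -> hit [38/3,19], descend [2, 14]
  N2 x:[55/3,26] y:[-14,19] z:[8,27] -> hit [55/3,19], descend [8, 12]
    N8 x:[55/3,26] y:[-14,18] z:[22,27] -> miss, prune
    N12 x:[59/3,77/3] y:[-11,19] z:[8,16] -> miss, prune
  N14 x:[38/3,20] y:[-10,15] z:[12,28] -> hit [38/3,15], descend [4, 9]
    N4 x:[38/3,18] y:[-10,15] z:[12,20] -> hit [38/3,15], descend [6, 11]
      N6 x:[14,18] y:[-10,7] z:[12,20] -> miss, prune
      N11 x:[38/3,52/3] y:[12,15] z:[14,35/2] -> hit [14,15] leaf, test {P3(miss), P5@t=14}
    N9 x:[38/3,20] y:[-9,13] z:[35/2,28] -> miss, prune

Summary -> nodes [0, 2, 8, 12, 14, 4, 6, 11, 9]; box-tests=9; leaf-entries=1; first=P5

== RESULT ==
9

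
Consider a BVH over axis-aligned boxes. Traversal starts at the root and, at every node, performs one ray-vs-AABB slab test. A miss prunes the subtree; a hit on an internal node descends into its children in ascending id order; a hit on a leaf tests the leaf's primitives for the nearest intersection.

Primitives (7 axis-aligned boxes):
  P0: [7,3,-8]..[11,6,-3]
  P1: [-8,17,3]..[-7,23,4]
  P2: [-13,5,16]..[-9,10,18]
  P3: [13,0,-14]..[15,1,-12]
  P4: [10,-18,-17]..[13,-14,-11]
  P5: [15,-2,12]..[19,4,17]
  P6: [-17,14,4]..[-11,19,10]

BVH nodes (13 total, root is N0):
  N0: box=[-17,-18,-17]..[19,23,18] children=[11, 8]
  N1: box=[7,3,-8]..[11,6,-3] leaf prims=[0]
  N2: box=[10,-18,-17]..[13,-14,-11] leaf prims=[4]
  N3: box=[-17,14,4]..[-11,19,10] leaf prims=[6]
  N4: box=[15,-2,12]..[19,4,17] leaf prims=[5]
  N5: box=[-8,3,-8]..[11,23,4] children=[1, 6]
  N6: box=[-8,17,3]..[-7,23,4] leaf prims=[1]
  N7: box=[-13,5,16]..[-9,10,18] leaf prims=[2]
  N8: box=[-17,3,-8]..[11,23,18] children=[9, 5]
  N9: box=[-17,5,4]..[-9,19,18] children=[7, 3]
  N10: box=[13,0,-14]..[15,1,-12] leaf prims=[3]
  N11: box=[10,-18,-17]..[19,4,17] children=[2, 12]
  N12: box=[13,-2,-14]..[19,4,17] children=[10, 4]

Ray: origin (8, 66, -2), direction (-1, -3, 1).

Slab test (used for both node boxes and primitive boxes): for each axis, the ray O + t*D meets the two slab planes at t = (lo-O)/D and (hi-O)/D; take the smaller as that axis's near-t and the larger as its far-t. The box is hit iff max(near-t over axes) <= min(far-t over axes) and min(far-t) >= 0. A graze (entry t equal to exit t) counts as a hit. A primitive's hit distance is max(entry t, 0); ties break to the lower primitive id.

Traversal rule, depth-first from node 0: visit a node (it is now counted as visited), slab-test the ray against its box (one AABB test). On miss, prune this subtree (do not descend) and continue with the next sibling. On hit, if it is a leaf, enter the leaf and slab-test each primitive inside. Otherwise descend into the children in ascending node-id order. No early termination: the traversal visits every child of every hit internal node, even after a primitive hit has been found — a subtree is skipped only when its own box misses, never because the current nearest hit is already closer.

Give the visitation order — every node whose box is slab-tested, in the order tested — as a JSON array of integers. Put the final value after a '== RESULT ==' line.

Traverse from the root:
N0 x:[-11,25] y:[43/3,28] z:[-15,20] -> hit [43/3,20], descend [8, 11]
  N8 x:[-3,25] y:[43/3,21] z:[-6,20] -> hit [43/3,20], descend [5, 9]
    N5 x:[-3,16] y:[43/3,21] z:[-6,6] -> miss, prune
    N9 x:[17,25] y:[47/3,61/3] z:[6,20] -> hit [17,20], descend [3, 7]
      N3 x:[19,25] y:[47/3,52/3] z:[6,12] -> miss, prune
      N7 x:[17,21] y:[56/3,61/3] z:[18,20] -> hit [56/3,20] leaf, test {P2@t=56/3}
  N11 x:[-11,-2] y:[62/3,28] z:[-15,19] -> miss, prune

Summary -> nodes [0, 8, 5, 9, 3, 7, 11]; box-tests=7; leaf-entries=1; first=P2

== RESULT ==
[0, 8, 5, 9, 3, 7, 11]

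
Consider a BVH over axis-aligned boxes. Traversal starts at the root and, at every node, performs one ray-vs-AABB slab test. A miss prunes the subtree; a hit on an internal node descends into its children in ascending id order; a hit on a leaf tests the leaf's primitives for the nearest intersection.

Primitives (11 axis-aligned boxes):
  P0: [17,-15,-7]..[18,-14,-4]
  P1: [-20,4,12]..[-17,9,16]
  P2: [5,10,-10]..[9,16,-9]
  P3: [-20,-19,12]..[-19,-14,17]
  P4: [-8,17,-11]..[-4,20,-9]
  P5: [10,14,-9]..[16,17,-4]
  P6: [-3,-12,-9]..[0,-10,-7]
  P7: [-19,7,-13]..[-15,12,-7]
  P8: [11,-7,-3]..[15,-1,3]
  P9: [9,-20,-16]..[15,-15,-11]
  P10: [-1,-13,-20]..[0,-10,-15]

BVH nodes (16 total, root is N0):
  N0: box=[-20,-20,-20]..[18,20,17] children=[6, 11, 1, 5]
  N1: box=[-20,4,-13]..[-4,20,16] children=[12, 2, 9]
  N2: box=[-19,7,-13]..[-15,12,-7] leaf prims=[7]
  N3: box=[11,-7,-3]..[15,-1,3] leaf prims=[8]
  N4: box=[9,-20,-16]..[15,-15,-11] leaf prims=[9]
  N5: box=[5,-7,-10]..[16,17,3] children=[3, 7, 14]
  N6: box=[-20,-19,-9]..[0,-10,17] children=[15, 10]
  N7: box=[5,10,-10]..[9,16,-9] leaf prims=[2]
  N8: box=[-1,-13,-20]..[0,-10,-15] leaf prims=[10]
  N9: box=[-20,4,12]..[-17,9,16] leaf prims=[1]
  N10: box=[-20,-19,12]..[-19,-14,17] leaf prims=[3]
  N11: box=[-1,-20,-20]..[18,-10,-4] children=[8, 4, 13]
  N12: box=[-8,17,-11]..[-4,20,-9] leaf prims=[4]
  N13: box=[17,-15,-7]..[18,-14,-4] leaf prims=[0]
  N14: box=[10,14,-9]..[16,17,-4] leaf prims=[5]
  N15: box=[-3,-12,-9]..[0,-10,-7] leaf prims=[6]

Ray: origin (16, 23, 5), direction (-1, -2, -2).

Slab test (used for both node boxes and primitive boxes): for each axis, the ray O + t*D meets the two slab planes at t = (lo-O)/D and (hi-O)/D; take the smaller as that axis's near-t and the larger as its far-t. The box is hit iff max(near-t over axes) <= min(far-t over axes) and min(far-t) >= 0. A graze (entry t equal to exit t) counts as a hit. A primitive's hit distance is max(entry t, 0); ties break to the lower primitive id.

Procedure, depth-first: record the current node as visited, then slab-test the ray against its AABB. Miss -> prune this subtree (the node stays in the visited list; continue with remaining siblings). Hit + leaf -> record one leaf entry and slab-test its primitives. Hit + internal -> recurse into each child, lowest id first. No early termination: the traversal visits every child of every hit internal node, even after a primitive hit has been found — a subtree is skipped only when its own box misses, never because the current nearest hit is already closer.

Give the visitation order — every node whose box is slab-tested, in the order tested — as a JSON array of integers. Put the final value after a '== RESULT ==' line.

Trace the traversal:
N0 x:[-2,36] y:[3/2,43/2] z:[-6,25/2] -> hit [3/2,25/2], descend [1, 5, 6, 11]
  N1 x:[20,36] y:[3/2,19/2] z:[-11/2,9] -> miss, prune
  N5 x:[0,11] y:[3,15] z:[1,15/2] -> hit [3,15/2], descend [3, 7, 14]
    N3 x:[1,5] y:[12,15] z:[1,4] -> miss, prune
    N7 x:[7,11] y:[7/2,13/2] z:[7,15/2] -> miss, prune
    N14 x:[0,6] y:[3,9/2] z:[9/2,7] -> hit [9/2,9/2] leaf, test {P5@t=9/2}
  N6 x:[16,36] y:[33/2,21] z:[-6,7] -> miss, prune
  N11 x:[-2,17] y:[33/2,43/2] z:[9/2,25/2] -> miss, prune

Summary -> nodes [0, 1, 5, 3, 7, 14, 6, 11]; box-tests=8; leaf-entries=1; first=P5

== RESULT ==
[0, 1, 5, 3, 7, 14, 6, 11]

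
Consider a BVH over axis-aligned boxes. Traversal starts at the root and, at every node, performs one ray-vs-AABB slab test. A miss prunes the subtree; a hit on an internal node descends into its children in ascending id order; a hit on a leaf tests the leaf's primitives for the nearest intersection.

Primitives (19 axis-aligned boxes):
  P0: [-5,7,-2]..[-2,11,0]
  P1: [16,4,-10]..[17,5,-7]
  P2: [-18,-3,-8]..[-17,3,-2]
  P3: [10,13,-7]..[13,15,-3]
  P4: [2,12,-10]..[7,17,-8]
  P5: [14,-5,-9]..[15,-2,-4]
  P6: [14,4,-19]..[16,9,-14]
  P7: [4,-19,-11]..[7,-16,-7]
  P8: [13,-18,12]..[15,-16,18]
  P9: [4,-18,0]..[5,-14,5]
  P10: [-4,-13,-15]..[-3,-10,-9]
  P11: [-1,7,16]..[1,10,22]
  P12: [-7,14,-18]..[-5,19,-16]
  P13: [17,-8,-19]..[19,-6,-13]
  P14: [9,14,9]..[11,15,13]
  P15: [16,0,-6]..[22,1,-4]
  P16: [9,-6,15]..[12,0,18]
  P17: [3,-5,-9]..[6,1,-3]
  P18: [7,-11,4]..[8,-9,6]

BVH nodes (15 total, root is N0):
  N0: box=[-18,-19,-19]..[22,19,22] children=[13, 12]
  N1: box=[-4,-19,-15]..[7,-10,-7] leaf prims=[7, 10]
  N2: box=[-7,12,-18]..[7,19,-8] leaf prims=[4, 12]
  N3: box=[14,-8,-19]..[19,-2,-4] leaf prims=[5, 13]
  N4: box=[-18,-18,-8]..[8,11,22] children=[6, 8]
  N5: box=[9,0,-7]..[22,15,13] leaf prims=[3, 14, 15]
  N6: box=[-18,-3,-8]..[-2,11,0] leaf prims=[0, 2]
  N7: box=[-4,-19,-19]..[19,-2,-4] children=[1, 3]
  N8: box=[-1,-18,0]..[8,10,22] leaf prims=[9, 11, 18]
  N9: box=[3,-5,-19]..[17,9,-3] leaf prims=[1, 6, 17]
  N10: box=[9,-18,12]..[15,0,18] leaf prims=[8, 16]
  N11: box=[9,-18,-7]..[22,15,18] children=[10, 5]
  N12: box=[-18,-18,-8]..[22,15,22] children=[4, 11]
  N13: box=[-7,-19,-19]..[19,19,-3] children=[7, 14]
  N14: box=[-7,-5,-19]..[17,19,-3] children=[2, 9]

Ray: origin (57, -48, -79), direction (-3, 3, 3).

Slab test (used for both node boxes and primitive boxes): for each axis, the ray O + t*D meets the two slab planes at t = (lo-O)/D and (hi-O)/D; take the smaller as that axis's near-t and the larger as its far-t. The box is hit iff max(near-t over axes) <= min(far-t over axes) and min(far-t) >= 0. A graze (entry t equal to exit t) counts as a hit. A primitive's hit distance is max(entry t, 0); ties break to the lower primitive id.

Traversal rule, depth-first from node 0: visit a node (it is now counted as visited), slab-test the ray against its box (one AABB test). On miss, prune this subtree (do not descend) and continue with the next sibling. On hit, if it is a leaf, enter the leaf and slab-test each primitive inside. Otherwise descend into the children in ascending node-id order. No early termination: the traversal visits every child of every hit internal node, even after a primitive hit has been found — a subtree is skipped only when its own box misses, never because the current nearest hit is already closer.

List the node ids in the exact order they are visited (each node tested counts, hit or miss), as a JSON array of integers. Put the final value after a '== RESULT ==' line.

Walk:
N0 x:[35/3,25] y:[29/3,67/3] z:[20,101/3] -> hit [20,67/3], descend [12, 13]
  N12 x:[35/3,25] y:[10,21] z:[71/3,101/3] -> miss, prune
  N13 x:[38/3,64/3] y:[29/3,67/3] z:[20,76/3] -> hit [20,64/3], descend [7, 14]
    N7 x:[38/3,61/3] y:[29/3,46/3] z:[20,25] -> miss, prune
    N14 x:[40/3,64/3] y:[43/3,67/3] z:[20,76/3] -> hit [20,64/3], descend [2, 9]
      N2 x:[50/3,64/3] y:[20,67/3] z:[61/3,71/3] -> hit [61/3,64/3] leaf, test {P4(miss), P12@t=62/3}
      N9 x:[40/3,18] y:[43/3,19] z:[20,76/3] -> miss, prune

Visited [0, 12, 13, 7, 14, 2, 9]. Tests: 7 box, 1 leaf. Nearest: P12.

== RESULT ==
[0, 12, 13, 7, 14, 2, 9]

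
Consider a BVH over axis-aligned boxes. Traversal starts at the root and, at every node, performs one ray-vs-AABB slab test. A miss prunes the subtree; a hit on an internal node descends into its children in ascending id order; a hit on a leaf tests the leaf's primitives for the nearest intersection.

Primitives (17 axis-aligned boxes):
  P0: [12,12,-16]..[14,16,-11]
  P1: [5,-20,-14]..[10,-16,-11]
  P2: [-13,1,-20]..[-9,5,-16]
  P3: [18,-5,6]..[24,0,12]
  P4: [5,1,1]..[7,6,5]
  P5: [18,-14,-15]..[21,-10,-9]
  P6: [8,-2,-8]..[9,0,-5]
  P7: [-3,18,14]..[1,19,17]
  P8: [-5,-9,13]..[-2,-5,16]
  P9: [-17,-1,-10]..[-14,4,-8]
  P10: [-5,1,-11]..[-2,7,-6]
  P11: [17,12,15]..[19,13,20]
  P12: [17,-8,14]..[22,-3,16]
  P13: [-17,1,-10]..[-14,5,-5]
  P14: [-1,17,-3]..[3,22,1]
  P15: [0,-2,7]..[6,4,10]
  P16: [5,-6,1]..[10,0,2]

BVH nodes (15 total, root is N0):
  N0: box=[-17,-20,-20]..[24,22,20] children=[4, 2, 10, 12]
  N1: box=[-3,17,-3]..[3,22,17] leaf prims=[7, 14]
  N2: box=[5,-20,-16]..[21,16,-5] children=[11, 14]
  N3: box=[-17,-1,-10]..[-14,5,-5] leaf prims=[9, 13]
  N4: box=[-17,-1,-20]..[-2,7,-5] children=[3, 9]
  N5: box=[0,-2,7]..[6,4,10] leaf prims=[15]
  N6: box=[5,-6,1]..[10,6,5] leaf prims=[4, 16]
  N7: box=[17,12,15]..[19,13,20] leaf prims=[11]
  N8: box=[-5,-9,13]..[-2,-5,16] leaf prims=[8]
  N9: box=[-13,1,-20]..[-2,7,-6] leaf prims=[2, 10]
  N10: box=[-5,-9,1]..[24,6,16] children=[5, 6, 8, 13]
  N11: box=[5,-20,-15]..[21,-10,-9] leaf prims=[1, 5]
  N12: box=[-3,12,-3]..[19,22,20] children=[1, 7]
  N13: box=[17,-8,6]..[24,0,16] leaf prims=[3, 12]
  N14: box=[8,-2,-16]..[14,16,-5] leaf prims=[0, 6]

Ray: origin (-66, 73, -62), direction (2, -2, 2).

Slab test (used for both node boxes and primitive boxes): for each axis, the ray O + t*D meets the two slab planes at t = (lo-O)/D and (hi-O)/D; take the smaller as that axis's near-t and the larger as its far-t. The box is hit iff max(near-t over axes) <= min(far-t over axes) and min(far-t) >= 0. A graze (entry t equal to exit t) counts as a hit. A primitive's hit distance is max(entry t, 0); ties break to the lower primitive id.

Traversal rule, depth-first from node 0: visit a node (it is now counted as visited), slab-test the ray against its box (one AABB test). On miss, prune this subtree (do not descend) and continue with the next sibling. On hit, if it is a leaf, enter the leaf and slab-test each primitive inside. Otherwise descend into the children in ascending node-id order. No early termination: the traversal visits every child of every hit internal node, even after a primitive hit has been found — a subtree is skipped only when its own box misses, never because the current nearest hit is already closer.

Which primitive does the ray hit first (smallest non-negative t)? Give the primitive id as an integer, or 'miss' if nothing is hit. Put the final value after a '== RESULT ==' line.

Traverse from the root:
N0 x:[49/2,45] y:[51/2,93/2] z:[21,41] -> hit [51/2,41], descend [2, 4, 10, 12]
  N2 x:[71/2,87/2] y:[57/2,93/2] z:[23,57/2] -> miss, prune
  N4 x:[49/2,32] y:[33,37] z:[21,57/2] -> miss, prune
  N10 x:[61/2,45] y:[67/2,41] z:[63/2,39] -> hit [67/2,39], descend [5, 6, 8, 13]
    N5 x:[33,36] y:[69/2,75/2] z:[69/2,36] -> hit [69/2,36] leaf, test {P15@t=69/2}
    N6 x:[71/2,38] y:[67/2,79/2] z:[63/2,67/2] -> miss, prune
    N8 x:[61/2,32] y:[39,41] z:[75/2,39] -> miss, prune
    N13 x:[83/2,45] y:[73/2,81/2] z:[34,39] -> miss, prune
  N12 x:[63/2,85/2] y:[51/2,61/2] z:[59/2,41] -> miss, prune

9 AABB tests over nodes [0, 2, 4, 10, 5, 6, 8, 13, 12]; 1 leaf entered; closest P15.

== RESULT ==
15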